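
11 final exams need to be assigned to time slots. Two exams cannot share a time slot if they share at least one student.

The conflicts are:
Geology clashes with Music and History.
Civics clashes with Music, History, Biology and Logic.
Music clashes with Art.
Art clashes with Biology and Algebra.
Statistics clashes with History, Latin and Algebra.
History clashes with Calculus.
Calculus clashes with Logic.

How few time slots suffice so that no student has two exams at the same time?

2

History and Calculus conflict, so at least 2 time slots are needed.
2 time slots suffice: Geology=2, Civics=2, Music=1, Art=2, Statistics=2, History=1, Latin=1, Calculus=2, Biology=1, Algebra=1, Logic=1. Each listed conflict is separated.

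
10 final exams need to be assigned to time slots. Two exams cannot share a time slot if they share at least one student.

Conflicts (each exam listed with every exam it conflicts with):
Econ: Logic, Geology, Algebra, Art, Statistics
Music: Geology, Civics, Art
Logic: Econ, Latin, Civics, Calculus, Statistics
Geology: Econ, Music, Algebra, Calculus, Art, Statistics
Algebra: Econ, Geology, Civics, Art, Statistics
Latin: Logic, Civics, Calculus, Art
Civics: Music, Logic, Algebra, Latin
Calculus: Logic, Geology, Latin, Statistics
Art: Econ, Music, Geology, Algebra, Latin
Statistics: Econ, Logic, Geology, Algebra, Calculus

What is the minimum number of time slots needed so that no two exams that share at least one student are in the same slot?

Econ, Geology, Algebra, Art are mutually in conflict, so at least 4 time slots are needed.
4 time slots suffice: Econ=4, Music=2, Logic=1, Geology=1, Algebra=2, Latin=2, Civics=3, Calculus=4, Art=3, Statistics=3. No two conflicting exams share a time slot.

4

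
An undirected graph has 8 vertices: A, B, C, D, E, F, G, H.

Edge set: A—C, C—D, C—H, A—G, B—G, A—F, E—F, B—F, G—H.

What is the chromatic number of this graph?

2

G and H are adjacent, so at least 2 colors are needed.
2 colors suffice: color 1 → {C, F, G}; color 2 → {A, B, D, E, H}. Each edge has distinct colors on its endpoints.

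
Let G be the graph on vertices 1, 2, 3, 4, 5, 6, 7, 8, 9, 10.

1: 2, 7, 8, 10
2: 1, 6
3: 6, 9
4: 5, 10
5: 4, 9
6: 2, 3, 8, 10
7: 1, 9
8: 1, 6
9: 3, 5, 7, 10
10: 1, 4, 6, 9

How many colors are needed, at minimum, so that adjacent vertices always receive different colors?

2

1 and 2 are adjacent, so at least 2 colors are needed.
2 colors suffice: color red → {2, 3, 5, 7, 8, 10}; color blue → {1, 4, 6, 9}. No two adjacent vertices share a color.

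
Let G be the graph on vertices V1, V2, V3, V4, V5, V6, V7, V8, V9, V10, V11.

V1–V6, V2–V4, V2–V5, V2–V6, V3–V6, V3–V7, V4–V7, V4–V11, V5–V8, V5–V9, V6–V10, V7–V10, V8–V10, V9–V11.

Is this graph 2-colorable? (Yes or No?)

No

The cycle V3-V7-V4-V2-V6-V3 has odd length 5, so it cannot be 2-colored; at least 3 colors are needed.
So 2 colors are not enough.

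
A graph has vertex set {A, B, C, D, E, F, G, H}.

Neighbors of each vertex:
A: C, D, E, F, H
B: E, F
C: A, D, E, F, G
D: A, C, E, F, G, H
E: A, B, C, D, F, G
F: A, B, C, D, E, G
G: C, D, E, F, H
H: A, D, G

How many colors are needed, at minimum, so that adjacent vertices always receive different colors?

C, D, E, F, G form a clique, so at least 5 colors are needed.
A valid assignment using 5 colors: A=5, B=2, C=4, D=2, E=3, F=1, G=5, H=1. Every edge joins two different colors.

5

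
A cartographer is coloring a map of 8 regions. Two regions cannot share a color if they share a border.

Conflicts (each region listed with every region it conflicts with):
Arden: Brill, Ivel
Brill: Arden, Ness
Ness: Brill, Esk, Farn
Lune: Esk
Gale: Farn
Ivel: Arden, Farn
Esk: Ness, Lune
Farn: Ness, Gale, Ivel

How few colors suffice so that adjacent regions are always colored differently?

3

The cycle Ivel-Farn-Ness-Brill-Arden-Ivel has odd length 5, so it cannot be 2-colored; at least 3 colors are needed.
One proper 3-coloring: Arden=3, Brill=1, Ness=2, Lune=2, Gale=2, Ivel=2, Esk=1, Farn=1. Each listed conflict is separated.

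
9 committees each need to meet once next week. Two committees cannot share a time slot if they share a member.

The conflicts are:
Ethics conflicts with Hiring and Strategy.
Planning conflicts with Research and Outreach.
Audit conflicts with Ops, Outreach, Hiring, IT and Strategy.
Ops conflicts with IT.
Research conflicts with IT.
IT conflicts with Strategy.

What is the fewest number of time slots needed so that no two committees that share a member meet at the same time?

3

Audit, IT, Strategy all conflict with each other, so at least 3 time slots are needed.
3 time slots suffice: Ethics=1, Planning=3, Audit=1, Ops=3, Research=1, Outreach=2, Hiring=2, IT=2, Strategy=3. Each listed conflict is separated.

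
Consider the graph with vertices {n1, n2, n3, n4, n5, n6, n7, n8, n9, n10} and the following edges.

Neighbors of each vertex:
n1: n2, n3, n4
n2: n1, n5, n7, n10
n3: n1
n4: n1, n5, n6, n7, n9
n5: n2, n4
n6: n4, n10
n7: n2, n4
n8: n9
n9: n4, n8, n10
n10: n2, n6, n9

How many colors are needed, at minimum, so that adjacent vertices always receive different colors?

The cycle n10-n6-n4-n1-n2-n10 has odd length 5, so it cannot be 2-colored; at least 3 colors are needed.
A valid assignment using 3 colors: n1=2, n2=1, n3=1, n4=1, n5=2, n6=3, n7=2, n8=1, n9=3, n10=2. Every edge joins two different colors.

3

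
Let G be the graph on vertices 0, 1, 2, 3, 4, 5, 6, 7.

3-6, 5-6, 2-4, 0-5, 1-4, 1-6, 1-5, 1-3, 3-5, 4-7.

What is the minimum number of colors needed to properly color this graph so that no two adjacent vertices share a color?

4

1, 3, 5, 6 are pairwise adjacent (a clique of size 4), so at least 4 colors are needed.
4 colors suffice: 0=b, 1=b, 2=b, 3=d, 4=a, 5=a, 6=c, 7=b. Each edge has distinct colors on its endpoints.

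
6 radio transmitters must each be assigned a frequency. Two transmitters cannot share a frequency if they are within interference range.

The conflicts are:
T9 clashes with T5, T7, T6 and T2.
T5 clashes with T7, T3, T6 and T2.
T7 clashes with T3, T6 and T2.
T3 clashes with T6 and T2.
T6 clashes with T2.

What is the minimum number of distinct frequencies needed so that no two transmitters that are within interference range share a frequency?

T9, T5, T7, T6, T2 all conflict with each other, so at least 5 frequencies are needed.
Using 5 frequencies: T9=5, T5=4, T7=1, T3=5, T6=3, T2=2. Each listed conflict is separated.

5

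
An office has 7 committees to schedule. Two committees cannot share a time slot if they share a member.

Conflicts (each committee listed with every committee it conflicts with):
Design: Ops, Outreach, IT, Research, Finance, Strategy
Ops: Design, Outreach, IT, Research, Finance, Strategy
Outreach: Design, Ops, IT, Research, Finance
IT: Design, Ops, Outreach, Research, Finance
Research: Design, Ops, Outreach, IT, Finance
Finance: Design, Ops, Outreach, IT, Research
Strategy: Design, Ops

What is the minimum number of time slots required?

Design, Ops, Outreach, IT, Research, Finance pairwise conflict, so at least 6 time slots are needed.
6 time slots suffice: time slot 1 → {Design}; time slot 2 → {Ops}; time slot 3 → {IT, Strategy}; time slot 4 → {Research}; time slot 5 → {Outreach}; time slot 6 → {Finance}. Every pair that conflicts lands in different time slots.

6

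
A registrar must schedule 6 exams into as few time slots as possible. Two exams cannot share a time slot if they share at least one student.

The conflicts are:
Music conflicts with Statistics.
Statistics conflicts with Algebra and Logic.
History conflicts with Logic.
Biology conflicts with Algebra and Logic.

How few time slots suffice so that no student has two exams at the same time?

2

History and Logic conflict, so at least 2 time slots are needed.
A valid assignment using 2 time slots: Music=2, Statistics=1, History=1, Biology=1, Algebra=2, Logic=2. Each listed conflict is separated.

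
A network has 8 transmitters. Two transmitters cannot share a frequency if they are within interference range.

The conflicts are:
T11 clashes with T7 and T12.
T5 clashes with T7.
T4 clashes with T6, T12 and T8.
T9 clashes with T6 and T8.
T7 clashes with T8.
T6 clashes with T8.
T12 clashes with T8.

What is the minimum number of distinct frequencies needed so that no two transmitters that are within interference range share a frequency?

T4, T6, T8 are mutually in conflict, so at least 3 frequencies are needed.
3 frequencies suffice: frequency 1 → {T11, T5, T8}; frequency 2 → {T7, T6, T12}; frequency 3 → {T4, T9}. No two conflicting transmitters share a frequency.

3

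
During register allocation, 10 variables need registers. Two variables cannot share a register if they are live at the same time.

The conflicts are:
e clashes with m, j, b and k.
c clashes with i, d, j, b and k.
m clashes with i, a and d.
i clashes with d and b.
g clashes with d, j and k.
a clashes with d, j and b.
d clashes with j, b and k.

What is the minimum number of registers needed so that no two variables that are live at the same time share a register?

4

c, i, d, b are mutually in conflict, so at least 4 registers are needed.
4 registers suffice: e=1, c=3, m=2, i=4, g=3, a=3, d=1, j=2, b=2, k=2. No two conflicting variables share a register.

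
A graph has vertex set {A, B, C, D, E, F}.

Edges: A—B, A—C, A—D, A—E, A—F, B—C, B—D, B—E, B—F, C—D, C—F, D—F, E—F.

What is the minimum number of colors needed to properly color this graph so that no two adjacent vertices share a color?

A, B, C, D, F form a clique, so at least 5 colors are needed.
One proper 5-coloring: A=3, B=1, C=5, D=4, E=4, F=2. Every edge joins two different colors.

5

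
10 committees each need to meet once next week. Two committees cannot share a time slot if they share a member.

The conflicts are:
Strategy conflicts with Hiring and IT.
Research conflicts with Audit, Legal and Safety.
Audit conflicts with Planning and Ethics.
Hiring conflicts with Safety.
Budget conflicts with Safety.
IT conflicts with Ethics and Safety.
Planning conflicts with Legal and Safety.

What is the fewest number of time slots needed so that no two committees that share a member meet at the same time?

The cycle Ethics-IT-Safety-Research-Audit-Ethics has odd length 5, so it cannot be 2-colored; at least 3 time slots are needed.
3 time slots suffice: Strategy=1, Research=2, Audit=1, Hiring=2, Budget=2, IT=2, Planning=2, Legal=1, Ethics=3, Safety=1. No two conflicting committees share a time slot.

3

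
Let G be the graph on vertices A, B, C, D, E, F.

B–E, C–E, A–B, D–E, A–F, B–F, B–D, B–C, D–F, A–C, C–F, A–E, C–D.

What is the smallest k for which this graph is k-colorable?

A, B, C, E are pairwise adjacent (a clique of size 4), so at least 4 colors are needed.
A valid assignment using 4 colors: A=4, B=1, C=2, D=4, E=3, F=3. No two adjacent vertices share a color.

4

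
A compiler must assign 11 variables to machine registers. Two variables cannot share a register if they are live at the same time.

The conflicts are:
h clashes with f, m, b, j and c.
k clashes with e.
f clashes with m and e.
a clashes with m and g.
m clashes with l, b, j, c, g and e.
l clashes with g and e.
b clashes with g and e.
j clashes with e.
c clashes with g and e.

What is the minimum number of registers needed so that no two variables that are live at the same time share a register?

h, m, c pairwise conflict, so at least 3 registers are needed.
A valid assignment using 3 registers: h=2, k=1, f=3, a=3, m=1, l=3, b=3, j=3, c=3, g=2, e=2. No two conflicting variables share a register.

3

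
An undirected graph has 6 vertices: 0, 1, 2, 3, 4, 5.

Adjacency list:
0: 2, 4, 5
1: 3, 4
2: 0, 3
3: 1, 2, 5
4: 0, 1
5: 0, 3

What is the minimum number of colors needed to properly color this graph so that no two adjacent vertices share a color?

The cycle 1-3-5-0-4-1 has odd length 5, so it cannot be 2-colored; at least 3 colors are needed.
3 colors suffice: color a → {0, 3}; color b → {2, 4, 5}; color c → {1}. No two adjacent vertices share a color.

3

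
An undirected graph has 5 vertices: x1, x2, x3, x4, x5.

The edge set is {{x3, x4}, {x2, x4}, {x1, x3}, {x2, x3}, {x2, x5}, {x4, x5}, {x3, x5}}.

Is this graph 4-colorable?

The chromatic number is 4. x2, x3, x4, x5 are mutually adjacent (a clique of size 4), so at least 4 colors are needed.
A valid assignment using 4 colors: x1=2, x2=3, x3=1, x4=2, x5=4.
That is already a proper 4-coloring.

Yes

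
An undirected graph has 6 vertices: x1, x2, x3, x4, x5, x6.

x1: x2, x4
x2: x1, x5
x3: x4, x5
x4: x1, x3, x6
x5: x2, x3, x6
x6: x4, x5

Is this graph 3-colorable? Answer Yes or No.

The chromatic number is 3. The cycle x4-x3-x5-x2-x1-x4 has odd length 5, so it cannot be 2-colored; at least 3 colors are needed.
3 colors suffice: color 1 → {x4, x5}; color 2 → {x1, x3, x6}; color 3 → {x2}.
That is already a proper 3-coloring.

Yes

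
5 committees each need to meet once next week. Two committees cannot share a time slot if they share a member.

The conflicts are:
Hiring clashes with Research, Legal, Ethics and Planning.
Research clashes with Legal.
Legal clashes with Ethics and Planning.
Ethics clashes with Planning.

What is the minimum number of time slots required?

4

Hiring, Legal, Ethics, Planning are mutually in conflict, so at least 4 time slots are needed.
4 time slots suffice: time slot 1 → {Hiring}; time slot 2 → {Legal}; time slot 3 → {Research, Planning}; time slot 4 → {Ethics}. No two conflicting committees share a time slot.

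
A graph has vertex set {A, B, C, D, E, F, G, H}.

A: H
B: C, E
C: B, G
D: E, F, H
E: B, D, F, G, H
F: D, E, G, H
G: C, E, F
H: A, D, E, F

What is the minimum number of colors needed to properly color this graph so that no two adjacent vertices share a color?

D, E, F, H are pairwise adjacent (a clique of size 4), so at least 4 colors are needed.
One proper 4-coloring: A=1, B=2, C=1, D=4, E=1, F=3, G=2, H=2. Every edge joins two different colors.

4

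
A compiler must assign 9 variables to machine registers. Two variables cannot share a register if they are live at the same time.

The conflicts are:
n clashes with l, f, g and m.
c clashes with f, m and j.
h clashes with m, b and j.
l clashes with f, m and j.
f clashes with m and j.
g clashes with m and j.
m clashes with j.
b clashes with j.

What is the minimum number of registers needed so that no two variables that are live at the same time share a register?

l, f, m, j all conflict with each other, so at least 4 registers are needed.
4 registers suffice: n=1, c=4, h=3, l=4, f=3, g=3, m=2, b=2, j=1. Each listed conflict is separated.

4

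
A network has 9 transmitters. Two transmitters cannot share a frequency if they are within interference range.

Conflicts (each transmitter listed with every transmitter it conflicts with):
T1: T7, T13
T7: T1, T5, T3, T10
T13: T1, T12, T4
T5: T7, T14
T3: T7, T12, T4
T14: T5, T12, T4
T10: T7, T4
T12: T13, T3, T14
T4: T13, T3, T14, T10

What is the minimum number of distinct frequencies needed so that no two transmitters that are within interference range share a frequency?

The cycle T12-T13-T1-T7-T3-T12 has odd length 5, so it cannot be 2-colored; at least 3 frequencies are needed.
3 frequencies suffice: frequency 1 → {T7, T12, T4}; frequency 2 → {T13, T3, T14, T10}; frequency 3 → {T1, T5}. Each listed conflict is separated.

3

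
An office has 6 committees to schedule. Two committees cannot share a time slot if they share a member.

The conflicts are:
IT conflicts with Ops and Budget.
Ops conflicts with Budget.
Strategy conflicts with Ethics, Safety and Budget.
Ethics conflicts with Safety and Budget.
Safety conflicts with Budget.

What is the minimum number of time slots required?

Strategy, Ethics, Safety, Budget pairwise conflict, so at least 4 time slots are needed.
4 time slots suffice: time slot 1 → {Budget}; time slot 2 → {Ops, Safety}; time slot 3 → {IT, Ethics}; time slot 4 → {Strategy}. Each listed conflict is separated.

4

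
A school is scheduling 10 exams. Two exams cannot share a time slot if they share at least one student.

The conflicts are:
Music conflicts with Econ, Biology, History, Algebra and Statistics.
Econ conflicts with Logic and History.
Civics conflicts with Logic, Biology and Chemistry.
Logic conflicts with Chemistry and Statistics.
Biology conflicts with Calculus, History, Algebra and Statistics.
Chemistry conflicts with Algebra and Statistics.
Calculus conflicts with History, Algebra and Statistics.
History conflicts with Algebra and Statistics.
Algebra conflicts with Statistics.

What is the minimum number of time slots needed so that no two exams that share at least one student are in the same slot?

Biology, Calculus, History, Algebra, Statistics all conflict with each other, so at least 5 time slots are needed.
5 time slots suffice: time slot 1 → {Econ, Civics, Statistics}; time slot 2 → {Logic, History}; time slot 3 → {Algebra}; time slot 4 → {Biology, Chemistry}; time slot 5 → {Music, Calculus}. Every pair that conflicts lands in different time slots.

5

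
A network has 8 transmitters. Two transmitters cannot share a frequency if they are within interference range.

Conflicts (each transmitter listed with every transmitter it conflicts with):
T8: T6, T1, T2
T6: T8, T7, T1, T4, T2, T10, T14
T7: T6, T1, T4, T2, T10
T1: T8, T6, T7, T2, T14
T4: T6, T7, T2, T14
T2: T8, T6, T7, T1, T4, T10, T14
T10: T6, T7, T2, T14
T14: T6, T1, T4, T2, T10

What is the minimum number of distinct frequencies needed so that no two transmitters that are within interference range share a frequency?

4

T6, T1, T2, T14 are mutually in conflict, so at least 4 frequencies are needed.
4 frequencies suffice: frequency 1 → {T6}; frequency 2 → {T2}; frequency 3 → {T8, T7, T14}; frequency 4 → {T1, T4, T10}. Every pair that conflicts lands in different frequencies.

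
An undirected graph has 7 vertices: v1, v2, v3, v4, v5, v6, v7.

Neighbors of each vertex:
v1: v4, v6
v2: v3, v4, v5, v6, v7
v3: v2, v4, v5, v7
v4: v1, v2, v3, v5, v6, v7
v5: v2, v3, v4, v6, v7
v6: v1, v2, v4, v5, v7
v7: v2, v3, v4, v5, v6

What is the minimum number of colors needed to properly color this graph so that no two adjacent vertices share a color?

v2, v3, v4, v5, v7 form a clique, so at least 5 colors are needed.
5 colors suffice: color red → {v4}; color blue → {v1, v7}; color green → {v5}; color yellow → {v3, v6}; color purple → {v2}. Every edge joins two different colors.

5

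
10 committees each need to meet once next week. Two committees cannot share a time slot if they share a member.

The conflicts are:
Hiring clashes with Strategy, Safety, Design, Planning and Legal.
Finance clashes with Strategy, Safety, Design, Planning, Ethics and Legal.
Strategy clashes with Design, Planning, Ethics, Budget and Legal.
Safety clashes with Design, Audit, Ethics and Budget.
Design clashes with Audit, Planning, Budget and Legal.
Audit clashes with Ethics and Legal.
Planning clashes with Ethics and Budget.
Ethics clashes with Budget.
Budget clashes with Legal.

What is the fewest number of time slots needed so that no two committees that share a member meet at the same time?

4

Hiring, Strategy, Design, Legal pairwise conflict, so at least 4 time slots are needed.
4 time slots suffice: time slot 1 → {Design, Ethics}; time slot 2 → {Strategy, Safety}; time slot 3 → {Planning, Legal}; time slot 4 → {Hiring, Finance, Audit, Budget}. No two conflicting committees share a time slot.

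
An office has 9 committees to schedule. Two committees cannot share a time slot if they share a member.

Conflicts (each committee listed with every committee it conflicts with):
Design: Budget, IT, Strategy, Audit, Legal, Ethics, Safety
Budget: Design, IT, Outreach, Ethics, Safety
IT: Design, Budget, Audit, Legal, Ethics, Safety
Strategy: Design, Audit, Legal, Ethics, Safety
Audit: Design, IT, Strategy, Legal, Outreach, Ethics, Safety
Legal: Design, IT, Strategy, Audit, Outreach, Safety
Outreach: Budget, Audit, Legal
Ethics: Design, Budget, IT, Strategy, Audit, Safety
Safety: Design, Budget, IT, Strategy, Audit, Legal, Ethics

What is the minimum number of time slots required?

Design, Strategy, Audit, Legal, Safety all conflict with each other, so at least 5 time slots are needed.
Using 5 time slots: Design=1, Budget=2, IT=5, Strategy=5, Audit=2, Legal=4, Outreach=1, Ethics=4, Safety=3. Each listed conflict is separated.

5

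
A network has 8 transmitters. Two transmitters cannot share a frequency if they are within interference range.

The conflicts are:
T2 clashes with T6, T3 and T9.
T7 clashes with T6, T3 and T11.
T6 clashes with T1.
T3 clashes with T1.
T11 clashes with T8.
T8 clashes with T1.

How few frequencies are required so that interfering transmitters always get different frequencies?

3

The cycle T1-T8-T11-T7-T3-T1 has odd length 5, so it cannot be 2-colored; at least 3 frequencies are needed.
Using 3 frequencies: T2=1, T7=1, T6=2, T3=2, T11=2, T8=3, T9=2, T1=1. No two conflicting transmitters share a frequency.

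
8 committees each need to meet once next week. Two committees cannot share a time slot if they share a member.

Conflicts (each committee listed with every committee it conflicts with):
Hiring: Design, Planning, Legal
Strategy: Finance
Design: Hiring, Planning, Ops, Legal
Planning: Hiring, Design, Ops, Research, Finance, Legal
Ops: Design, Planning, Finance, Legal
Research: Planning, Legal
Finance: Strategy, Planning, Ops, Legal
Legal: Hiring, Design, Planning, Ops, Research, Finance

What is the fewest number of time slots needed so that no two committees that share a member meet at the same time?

Hiring, Design, Planning, Legal all conflict with each other, so at least 4 time slots are needed.
4 time slots suffice: Hiring=4, Strategy=1, Design=3, Planning=1, Ops=4, Research=3, Finance=3, Legal=2. No two conflicting committees share a time slot.

4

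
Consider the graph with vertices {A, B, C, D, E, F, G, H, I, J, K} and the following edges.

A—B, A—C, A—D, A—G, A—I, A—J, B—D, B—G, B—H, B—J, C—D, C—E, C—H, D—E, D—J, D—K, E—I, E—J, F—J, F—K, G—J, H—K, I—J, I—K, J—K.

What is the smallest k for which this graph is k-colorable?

4

A, B, G, J are pairwise adjacent (a clique of size 4), so at least 4 colors are needed.
4 colors suffice: color 1 → {C, J}; color 2 → {A, E, K}; color 3 → {D, F, G, H, I}; color 4 → {B}. Every edge joins two different colors.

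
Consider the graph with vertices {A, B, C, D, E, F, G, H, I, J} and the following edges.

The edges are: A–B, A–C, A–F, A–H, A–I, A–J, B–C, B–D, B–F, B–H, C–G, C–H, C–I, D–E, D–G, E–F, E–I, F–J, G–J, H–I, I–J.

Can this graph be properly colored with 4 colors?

The chromatic number is 4. A, B, C, H are mutually adjacent (a clique of size 4), so at least 4 colors are needed.
A valid assignment using 4 colors: A=1, B=3, C=2, D=2, E=1, F=2, G=1, H=4, I=3, J=4.
That is already a proper 4-coloring.

Yes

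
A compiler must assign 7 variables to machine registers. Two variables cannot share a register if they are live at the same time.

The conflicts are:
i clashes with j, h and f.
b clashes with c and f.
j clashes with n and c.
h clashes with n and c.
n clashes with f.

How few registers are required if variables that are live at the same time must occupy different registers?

The cycle b-c-j-n-f-b has odd length 5, so it cannot be 2-colored; at least 3 registers are needed.
3 registers suffice: register 1 → {j, h, f}; register 2 → {i, n, c}; register 3 → {b}. Each listed conflict is separated.

3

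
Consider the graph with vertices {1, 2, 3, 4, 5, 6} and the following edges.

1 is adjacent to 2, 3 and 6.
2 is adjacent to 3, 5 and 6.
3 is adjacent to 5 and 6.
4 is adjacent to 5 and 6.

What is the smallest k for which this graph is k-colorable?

1, 2, 3, 6 are mutually adjacent (a clique of size 4), so at least 4 colors are needed.
4 colors suffice: color red → {2, 4}; color blue → {5, 6}; color green → {3}; color yellow → {1}. Each edge has distinct colors on its endpoints.

4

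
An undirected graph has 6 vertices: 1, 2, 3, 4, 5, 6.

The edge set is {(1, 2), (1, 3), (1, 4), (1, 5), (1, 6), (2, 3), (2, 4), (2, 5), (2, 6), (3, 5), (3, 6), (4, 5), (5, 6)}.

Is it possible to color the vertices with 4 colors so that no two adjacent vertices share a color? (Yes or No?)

1, 2, 3, 5, 6 form a clique, so at least 5 colors are needed.
So 4 colors are not enough.

No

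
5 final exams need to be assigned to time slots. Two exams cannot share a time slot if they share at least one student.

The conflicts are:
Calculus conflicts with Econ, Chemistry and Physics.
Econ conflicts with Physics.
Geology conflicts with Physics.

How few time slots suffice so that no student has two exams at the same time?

Calculus, Econ, Physics all conflict with each other, so at least 3 time slots are needed.
3 time slots suffice: time slot 1 → {Calculus, Geology}; time slot 2 → {Chemistry, Physics}; time slot 3 → {Econ}. Each listed conflict is separated.

3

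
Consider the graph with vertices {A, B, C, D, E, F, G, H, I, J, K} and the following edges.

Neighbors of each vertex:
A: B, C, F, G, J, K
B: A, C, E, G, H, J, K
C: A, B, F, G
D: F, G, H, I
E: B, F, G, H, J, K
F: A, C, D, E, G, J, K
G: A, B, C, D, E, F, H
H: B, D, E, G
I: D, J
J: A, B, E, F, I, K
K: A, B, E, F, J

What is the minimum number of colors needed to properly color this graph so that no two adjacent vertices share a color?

A, B, C, G are pairwise adjacent (a clique of size 4), so at least 4 colors are needed.
One proper 4-coloring: A=3, B=2, C=4, D=3, E=3, F=2, G=1, H=4, I=2, J=1, K=4. Each edge has distinct colors on its endpoints.

4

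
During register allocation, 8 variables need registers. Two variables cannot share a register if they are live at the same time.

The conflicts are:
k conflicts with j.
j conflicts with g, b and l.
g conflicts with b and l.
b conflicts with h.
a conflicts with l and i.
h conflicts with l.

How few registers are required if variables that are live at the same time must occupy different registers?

j, g, l all conflict with each other, so at least 3 registers are needed.
3 registers suffice: register 1 → {j, a, h}; register 2 → {k, b, l, i}; register 3 → {g}. No two conflicting variables share a register.

3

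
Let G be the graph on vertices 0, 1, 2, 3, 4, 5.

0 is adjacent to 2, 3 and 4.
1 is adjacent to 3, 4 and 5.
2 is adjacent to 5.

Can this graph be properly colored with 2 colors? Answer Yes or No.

No

The cycle 1-3-0-2-5-1 has odd length 5, so it cannot be 2-colored; at least 3 colors are needed.
So 2 colors are not enough.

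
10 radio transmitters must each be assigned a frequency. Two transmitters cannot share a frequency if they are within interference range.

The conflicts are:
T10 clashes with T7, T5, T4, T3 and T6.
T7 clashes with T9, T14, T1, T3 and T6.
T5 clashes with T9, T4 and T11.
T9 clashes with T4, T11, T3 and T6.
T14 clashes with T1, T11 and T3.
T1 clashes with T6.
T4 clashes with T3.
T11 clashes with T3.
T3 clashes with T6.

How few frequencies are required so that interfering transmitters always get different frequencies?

4

T10, T7, T3, T6 all conflict with each other, so at least 4 frequencies are needed.
4 frequencies suffice: frequency 1 → {T5, T1, T3}; frequency 2 → {T7, T4, T11}; frequency 3 → {T10, T9, T14}; frequency 4 → {T6}. Every pair that conflicts lands in different frequencies.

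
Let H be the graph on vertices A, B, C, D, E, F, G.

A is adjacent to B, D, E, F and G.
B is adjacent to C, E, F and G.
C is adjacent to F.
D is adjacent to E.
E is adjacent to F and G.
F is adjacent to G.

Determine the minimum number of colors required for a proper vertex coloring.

5

A, B, E, F, G form a clique, so at least 5 colors are needed.
A valid assignment using 5 colors: A=green, B=blue, C=red, D=blue, E=red, F=yellow, G=purple. Every edge joins two different colors.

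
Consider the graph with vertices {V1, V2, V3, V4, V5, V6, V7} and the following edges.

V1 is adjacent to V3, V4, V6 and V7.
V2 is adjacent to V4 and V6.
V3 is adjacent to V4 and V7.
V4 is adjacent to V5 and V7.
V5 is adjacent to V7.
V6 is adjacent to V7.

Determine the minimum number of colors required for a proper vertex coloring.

V1, V3, V4, V7 are mutually adjacent (a clique of size 4), so at least 4 colors are needed.
A valid assignment using 4 colors: V1=green, V2=blue, V3=yellow, V4=red, V5=green, V6=red, V7=blue. Each edge has distinct colors on its endpoints.

4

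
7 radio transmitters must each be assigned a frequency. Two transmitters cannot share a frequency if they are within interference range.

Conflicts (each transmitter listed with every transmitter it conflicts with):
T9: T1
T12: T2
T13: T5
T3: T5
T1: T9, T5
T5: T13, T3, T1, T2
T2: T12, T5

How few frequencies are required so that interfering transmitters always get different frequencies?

T13 and T5 conflict, so at least 2 frequencies are needed.
Using 2 frequencies: T9=1, T12=1, T13=2, T3=2, T1=2, T5=1, T2=2. Every pair that conflicts lands in different frequencies.

2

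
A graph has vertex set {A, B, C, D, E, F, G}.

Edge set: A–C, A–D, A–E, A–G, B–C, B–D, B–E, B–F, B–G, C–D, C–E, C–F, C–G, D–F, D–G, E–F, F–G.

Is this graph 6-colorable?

The chromatic number is 5. B, C, D, F, G are pairwise adjacent (a clique of size 5), so at least 5 colors are needed.
5 colors suffice: color 1 → {C}; color 2 → {E, G}; color 3 → {A, B}; color 4 → {D}; color 5 → {F}.
Since 6 ≥ 5, a proper 6-coloring certainly exists.

Yes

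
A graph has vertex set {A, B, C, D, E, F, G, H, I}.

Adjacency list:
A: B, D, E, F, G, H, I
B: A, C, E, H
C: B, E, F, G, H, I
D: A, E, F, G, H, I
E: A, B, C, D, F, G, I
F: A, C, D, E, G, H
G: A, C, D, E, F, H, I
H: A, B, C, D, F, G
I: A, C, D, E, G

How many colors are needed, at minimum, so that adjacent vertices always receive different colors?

A, D, F, G, H are pairwise adjacent (a clique of size 5), so at least 5 colors are needed.
5 colors suffice: color 1 → {E, H}; color 2 → {A, C}; color 3 → {B, G}; color 4 → {D}; color 5 → {F, I}. No two adjacent vertices share a color.

5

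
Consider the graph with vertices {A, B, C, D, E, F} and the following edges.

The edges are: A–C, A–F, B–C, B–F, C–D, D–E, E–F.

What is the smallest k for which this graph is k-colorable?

3

The cycle A-C-D-E-F-A has odd length 5, so it cannot be 2-colored; at least 3 colors are needed.
A valid assignment using 3 colors: A=2, B=2, C=1, D=2, E=3, F=1. No two adjacent vertices share a color.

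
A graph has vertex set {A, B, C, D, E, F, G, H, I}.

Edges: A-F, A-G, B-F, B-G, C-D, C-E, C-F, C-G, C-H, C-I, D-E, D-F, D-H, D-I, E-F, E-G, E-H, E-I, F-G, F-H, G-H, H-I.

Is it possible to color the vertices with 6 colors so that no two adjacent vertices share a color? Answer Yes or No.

Yes

The chromatic number is 5. C, D, E, F, H are pairwise adjacent (a clique of size 5), so at least 5 colors are needed.
5 colors suffice: A=2, B=2, C=2, D=4, E=3, F=1, G=4, H=5, I=1.
Since 6 ≥ 5, a proper 6-coloring certainly exists.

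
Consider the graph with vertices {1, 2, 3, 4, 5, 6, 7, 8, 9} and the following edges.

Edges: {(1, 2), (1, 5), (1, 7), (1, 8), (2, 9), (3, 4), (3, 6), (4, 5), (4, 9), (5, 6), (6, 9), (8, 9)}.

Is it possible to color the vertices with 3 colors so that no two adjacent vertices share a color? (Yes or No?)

The chromatic number is 3. The cycle 4-5-1-2-9-4 has odd length 5, so it cannot be 2-colored; at least 3 colors are needed.
3 colors suffice: color red → {1, 3, 9}; color blue → {2, 4, 6, 7, 8}; color green → {5}.
That is already a proper 3-coloring.

Yes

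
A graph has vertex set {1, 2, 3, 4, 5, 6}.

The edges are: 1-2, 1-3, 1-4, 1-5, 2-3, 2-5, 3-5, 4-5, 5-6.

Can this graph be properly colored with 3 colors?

No

1, 2, 3, 5 are mutually adjacent (a clique of size 4), so at least 4 colors are needed.
So 3 colors are not enough.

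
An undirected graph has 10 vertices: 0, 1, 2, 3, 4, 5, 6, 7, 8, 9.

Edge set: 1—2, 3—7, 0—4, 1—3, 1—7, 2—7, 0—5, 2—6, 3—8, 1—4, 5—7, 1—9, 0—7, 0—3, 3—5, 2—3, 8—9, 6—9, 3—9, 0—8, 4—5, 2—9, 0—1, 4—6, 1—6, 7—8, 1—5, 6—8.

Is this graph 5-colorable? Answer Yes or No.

Yes

The chromatic number is 5. 0, 1, 3, 5, 7 are pairwise adjacent (a clique of size 5), so at least 5 colors are needed.
5 colors suffice: 0=green, 1=red, 2=green, 3=blue, 4=yellow, 5=purple, 6=blue, 7=yellow, 8=red, 9=yellow.
That is already a proper 5-coloring.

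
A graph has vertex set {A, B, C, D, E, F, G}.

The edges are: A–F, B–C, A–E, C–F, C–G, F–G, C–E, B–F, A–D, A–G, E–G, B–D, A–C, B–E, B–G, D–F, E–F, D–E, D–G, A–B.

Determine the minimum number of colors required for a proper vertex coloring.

A, B, C, E, F, G are mutually adjacent (a clique of size 6), so at least 6 colors are needed.
6 colors suffice: color 1 → {G}; color 2 → {F}; color 3 → {A}; color 4 → {E}; color 5 → {B}; color 6 → {C, D}. Every edge joins two different colors.

6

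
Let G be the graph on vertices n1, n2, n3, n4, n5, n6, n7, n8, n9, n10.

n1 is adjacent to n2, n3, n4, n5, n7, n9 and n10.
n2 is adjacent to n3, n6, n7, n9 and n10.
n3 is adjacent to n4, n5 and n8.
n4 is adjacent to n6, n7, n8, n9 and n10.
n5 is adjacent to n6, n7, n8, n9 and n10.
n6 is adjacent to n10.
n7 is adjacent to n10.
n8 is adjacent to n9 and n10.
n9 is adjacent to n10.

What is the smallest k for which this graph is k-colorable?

4

n1, n5, n7, n10 form a clique, so at least 4 colors are needed.
4 colors suffice: n1=2, n2=3, n3=1, n4=3, n5=3, n6=2, n7=4, n8=2, n9=4, n10=1. Each edge has distinct colors on its endpoints.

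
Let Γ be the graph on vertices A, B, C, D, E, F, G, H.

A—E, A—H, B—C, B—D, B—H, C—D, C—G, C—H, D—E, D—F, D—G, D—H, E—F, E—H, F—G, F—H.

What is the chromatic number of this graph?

4

D, E, F, H are mutually adjacent (a clique of size 4), so at least 4 colors are needed.
4 colors suffice: color 1 → {A, D}; color 2 → {G, H}; color 3 → {C, E}; color 4 → {B, F}. Each edge has distinct colors on its endpoints.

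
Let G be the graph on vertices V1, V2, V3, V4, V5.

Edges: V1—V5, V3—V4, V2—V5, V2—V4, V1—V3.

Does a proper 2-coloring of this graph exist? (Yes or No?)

The cycle V3-V4-V2-V5-V1-V3 has odd length 5, so it cannot be 2-colored; at least 3 colors are needed.
So 2 colors are not enough.

No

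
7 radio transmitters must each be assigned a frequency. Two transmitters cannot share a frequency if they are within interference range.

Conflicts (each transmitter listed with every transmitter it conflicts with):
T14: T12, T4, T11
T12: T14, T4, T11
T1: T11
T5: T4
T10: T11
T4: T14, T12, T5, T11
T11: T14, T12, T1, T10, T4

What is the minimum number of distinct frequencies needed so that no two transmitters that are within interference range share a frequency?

T14, T12, T4, T11 are mutually in conflict, so at least 4 frequencies are needed.
4 frequencies suffice: frequency 1 → {T5, T11}; frequency 2 → {T1, T10, T4}; frequency 3 → {T14}; frequency 4 → {T12}. No two conflicting transmitters share a frequency.

4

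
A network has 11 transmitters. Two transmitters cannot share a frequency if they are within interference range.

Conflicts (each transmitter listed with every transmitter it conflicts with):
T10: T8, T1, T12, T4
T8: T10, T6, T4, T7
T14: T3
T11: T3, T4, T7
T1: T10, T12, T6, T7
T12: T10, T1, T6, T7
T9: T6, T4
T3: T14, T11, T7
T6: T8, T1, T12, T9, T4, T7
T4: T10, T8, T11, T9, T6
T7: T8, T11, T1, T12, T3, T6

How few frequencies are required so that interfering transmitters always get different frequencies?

4

T1, T12, T6, T7 all conflict with each other, so at least 4 frequencies are needed.
4 frequencies suffice: T10=2, T8=3, T14=1, T11=3, T1=3, T12=4, T9=3, T3=2, T6=2, T4=1, T7=1. Every pair that conflicts lands in different frequencies.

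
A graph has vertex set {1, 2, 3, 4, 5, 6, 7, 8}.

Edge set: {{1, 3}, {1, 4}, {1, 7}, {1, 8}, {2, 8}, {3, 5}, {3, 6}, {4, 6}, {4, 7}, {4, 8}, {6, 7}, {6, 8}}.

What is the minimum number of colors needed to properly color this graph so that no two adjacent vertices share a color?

3

4, 6, 8 are mutually adjacent, so at least 3 colors are needed.
3 colors suffice: 1=blue, 2=red, 3=red, 4=red, 5=blue, 6=blue, 7=green, 8=green. Every edge joins two different colors.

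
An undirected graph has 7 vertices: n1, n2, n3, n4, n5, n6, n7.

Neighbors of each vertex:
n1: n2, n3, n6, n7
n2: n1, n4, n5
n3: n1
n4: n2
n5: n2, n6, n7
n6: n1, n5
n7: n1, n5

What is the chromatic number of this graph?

n5 and n6 are adjacent, so at least 2 colors are needed.
A valid assignment using 2 colors: n1=1, n2=2, n3=2, n4=1, n5=1, n6=2, n7=2. No two adjacent vertices share a color.

2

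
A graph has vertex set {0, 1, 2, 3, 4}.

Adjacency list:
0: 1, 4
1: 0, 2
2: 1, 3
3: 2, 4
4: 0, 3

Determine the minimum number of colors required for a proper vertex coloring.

3

The cycle 4-3-2-1-0-4 has odd length 5, so it cannot be 2-colored; at least 3 colors are needed.
One proper 3-coloring: 0=c, 1=b, 2=a, 3=b, 4=a. Each edge has distinct colors on its endpoints.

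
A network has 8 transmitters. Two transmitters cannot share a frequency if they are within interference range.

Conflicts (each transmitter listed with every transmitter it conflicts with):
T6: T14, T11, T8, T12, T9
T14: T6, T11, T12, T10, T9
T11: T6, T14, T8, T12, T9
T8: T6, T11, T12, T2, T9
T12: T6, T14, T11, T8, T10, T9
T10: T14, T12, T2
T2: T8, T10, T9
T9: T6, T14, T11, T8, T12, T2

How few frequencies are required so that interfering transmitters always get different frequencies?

T6, T11, T8, T12, T9 all conflict with each other, so at least 5 frequencies are needed.
5 frequencies suffice: frequency 1 → {T10, T9}; frequency 2 → {T12, T2}; frequency 3 → {T14, T8}; frequency 4 → {T11}; frequency 5 → {T6}. Each listed conflict is separated.

5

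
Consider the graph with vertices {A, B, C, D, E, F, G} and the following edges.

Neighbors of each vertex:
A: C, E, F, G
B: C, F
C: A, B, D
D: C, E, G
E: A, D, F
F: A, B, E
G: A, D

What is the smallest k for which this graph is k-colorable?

A, E, F form a triangle, so at least 3 colors are needed.
3 colors suffice: A=red, B=red, C=blue, D=red, E=blue, F=green, G=blue. Each edge has distinct colors on its endpoints.

3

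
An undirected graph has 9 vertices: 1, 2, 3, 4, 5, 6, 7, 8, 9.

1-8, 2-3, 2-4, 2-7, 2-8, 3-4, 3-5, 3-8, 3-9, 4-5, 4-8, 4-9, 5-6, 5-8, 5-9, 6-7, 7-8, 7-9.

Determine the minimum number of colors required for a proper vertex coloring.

4

3, 4, 5, 9 are pairwise adjacent (a clique of size 4), so at least 4 colors are needed.
4 colors suffice: color red → {6, 8, 9}; color blue → {1, 2, 5}; color green → {3, 7}; color yellow → {4}. Every edge joins two different colors.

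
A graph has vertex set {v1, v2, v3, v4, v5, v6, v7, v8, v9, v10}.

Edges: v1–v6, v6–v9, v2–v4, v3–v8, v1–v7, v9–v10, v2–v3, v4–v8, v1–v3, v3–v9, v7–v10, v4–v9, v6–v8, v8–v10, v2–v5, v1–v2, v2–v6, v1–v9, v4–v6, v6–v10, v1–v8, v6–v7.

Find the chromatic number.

v1, v2, v6 are mutually adjacent, so at least 3 colors are needed.
3 colors suffice: color R → {v3, v5, v6}; color B → {v1, v4, v10}; color G → {v2, v7, v8, v9}. No two adjacent vertices share a color.

3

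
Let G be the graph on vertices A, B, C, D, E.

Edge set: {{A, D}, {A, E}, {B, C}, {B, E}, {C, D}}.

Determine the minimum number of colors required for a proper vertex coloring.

The cycle D-A-E-B-C-D has odd length 5, so it cannot be 2-colored; at least 3 colors are needed.
3 colors suffice: color 1 → {C, E}; color 2 → {A, B}; color 3 → {D}. No two adjacent vertices share a color.

3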